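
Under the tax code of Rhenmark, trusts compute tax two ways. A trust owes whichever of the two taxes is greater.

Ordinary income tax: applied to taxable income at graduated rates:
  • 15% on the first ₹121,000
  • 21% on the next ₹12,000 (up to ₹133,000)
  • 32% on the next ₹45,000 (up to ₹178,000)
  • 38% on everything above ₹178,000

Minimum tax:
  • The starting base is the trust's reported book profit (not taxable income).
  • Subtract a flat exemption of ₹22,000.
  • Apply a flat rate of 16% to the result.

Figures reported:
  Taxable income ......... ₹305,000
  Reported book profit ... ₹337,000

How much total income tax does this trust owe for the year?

Ordinary income tax:
  ₹121,000 × 15% = ₹18,150
  ₹12,000 × 21% = ₹2,520
  ₹45,000 × 32% = ₹14,400
  ₹127,000 × 38% = ₹48,260
  → ₹83,330

Minimum tax:
  Base (reported book profit): ₹337,000
  Less exemption ₹22,000 → base ₹315,000
  ₹315,000 × 16% = ₹50,400

₹83,330 > ₹50,400, so the ordinary income tax governs.

₹83,330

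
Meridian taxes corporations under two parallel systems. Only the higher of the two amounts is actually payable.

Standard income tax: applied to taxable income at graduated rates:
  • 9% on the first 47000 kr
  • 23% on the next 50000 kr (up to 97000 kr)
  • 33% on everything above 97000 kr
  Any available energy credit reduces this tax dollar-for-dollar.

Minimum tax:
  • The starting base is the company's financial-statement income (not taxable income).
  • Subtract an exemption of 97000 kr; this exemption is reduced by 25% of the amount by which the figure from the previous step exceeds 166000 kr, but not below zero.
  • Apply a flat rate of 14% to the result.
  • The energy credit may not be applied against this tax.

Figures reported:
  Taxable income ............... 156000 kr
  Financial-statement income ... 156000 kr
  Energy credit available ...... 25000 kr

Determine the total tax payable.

10200 kr

Standard income tax:
  47000 kr × 9% = 4230 kr
  50000 kr × 23% = 11500 kr
  59000 kr × 33% = 19470 kr
  → 35200 kr
  Less energy credit 25000 kr → 10200 kr

Minimum tax:
  Base (financial-statement income): 156000 kr
  Exemption: 156000 kr ≤ 166000 kr, so full 97000 kr applies
  Base: 156000 kr − 97000 kr = 59000 kr
  59000 kr × 14% = 8260 kr

10200 kr > 8260 kr, so the standard income tax governs.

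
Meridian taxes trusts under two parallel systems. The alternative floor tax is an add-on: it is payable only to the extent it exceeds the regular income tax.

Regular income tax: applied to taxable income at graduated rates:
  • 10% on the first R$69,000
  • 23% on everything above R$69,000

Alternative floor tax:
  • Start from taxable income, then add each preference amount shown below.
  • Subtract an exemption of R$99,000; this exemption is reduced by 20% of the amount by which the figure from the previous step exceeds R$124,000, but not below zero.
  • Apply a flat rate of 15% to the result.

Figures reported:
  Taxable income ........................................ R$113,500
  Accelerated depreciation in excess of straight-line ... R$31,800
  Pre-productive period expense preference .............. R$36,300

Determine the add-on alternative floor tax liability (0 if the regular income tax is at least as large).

R$0

Alternative floor tax:
  Adjusted income: R$113,500 + R$31,800 + R$36,300 = R$181,600
  Exemption: R$99,000 − 20% × (R$181,600 − R$124,000) = R$99,000 − R$11,520 = R$87,480
  Base: R$181,600 − R$87,480 = R$94,120
  R$94,120 × 15% = R$14,118

Regular income tax:
  R$69,000 × 10% = R$6,900
  R$44,500 × 23% = R$10,235
  → R$17,135

R$14,118 ≤ R$17,135, so no add-on is due.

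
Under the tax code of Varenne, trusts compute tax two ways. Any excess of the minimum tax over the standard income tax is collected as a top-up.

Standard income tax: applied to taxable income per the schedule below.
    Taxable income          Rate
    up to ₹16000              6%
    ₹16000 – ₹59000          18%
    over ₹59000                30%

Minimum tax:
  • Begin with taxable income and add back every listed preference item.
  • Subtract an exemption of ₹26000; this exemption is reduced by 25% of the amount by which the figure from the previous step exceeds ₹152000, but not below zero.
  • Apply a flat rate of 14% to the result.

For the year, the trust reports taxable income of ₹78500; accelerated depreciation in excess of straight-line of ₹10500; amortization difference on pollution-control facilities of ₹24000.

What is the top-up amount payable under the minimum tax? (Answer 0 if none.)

₹0

Standard income tax:
  ₹16000 × 6% = ₹960
  ₹43000 × 18% = ₹7740
  ₹19500 × 30% = ₹5850
  → ₹14550

Minimum tax:
  Adjusted income: ₹78500 + ₹10500 + ₹24000 = ₹113000
  Exemption: ₹113000 ≤ ₹152000, so full ₹26000 applies
  Base: ₹113000 − ₹26000 = ₹87000
  ₹87000 × 14% = ₹12180

₹12180 ≤ ₹14550, so no add-on is due.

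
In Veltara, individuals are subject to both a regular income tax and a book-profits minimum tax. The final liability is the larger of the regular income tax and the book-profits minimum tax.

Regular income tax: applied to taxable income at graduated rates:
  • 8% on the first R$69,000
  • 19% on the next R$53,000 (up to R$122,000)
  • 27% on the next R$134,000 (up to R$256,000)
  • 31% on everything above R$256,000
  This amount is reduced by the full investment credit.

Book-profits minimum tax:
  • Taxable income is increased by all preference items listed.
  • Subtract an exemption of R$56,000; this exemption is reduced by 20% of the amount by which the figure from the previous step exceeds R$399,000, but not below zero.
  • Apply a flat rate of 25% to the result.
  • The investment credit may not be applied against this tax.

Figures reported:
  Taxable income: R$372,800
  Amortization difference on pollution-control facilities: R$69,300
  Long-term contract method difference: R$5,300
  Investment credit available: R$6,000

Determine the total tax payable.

R$100,270

Regular income tax:
  R$69,000 × 8% = R$5,520
  R$53,000 × 19% = R$10,070
  R$134,000 × 27% = R$36,180
  R$116,800 × 31% = R$36,208
  → R$87,978
  Less investment credit R$6,000 → R$81,978

Book-profits minimum tax:
  Adjusted income: R$372,800 + R$69,300 + R$5,300 = R$447,400
  Exemption: R$56,000 − 20% × (R$447,400 − R$399,000) = R$56,000 − R$9,680 = R$46,320
  Base: R$447,400 − R$46,320 = R$401,080
  R$401,080 × 25% = R$100,270

R$100,270 > R$81,978, so the book-profits minimum tax is the binding amount.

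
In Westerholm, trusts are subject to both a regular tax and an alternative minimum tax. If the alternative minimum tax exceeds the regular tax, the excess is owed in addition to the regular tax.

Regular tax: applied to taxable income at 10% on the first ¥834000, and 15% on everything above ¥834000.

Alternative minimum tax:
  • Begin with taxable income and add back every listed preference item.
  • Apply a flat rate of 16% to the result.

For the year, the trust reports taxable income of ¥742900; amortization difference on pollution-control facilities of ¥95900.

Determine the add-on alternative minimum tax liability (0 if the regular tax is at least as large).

¥59918

Regular tax:
  ¥742900 × 10% = ¥74290

Alternative minimum tax:
  Adjusted income: ¥742900 + ¥95900 = ¥838800
  ¥838800 × 16% = ¥134208

Excess of alternative minimum tax over regular tax: ¥134208 − ¥74290 = ¥59918.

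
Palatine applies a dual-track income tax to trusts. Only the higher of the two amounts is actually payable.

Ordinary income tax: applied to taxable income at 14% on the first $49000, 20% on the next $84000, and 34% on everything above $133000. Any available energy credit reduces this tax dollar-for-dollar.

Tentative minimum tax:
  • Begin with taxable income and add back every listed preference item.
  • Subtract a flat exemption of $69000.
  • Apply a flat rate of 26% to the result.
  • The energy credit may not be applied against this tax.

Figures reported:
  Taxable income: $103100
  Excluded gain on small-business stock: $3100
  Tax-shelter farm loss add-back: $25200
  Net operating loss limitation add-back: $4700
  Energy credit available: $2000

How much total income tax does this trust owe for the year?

Tentative minimum tax:
  Adjusted income: $103100 + $3100 + $25200 + $4700 = $136100
  Less exemption $69000 → base $67100
  $67100 × 26% = $17446

Ordinary income tax:
  $49000 × 14% = $6860
  $54100 × 20% = $10820
  → $17680
  Less energy credit $2000 → $15680

$17446 > $15680, so the tentative minimum tax is the binding amount.

$17446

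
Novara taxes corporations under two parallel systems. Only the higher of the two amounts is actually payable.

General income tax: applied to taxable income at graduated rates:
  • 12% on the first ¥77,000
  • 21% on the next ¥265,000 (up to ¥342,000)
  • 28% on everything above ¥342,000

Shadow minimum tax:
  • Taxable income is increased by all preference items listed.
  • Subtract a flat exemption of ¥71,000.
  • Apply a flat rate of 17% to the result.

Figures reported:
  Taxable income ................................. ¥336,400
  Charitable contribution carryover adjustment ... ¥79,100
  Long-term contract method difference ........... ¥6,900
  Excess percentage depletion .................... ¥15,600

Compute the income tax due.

Shadow minimum tax:
  Adjusted income: ¥336,400 + ¥79,100 + ¥6,900 + ¥15,600 = ¥438,000
  Less exemption ¥71,000 → base ¥367,000
  ¥367,000 × 17% = ¥62,390

General income tax:
  ¥77,000 × 12% = ¥9,240
  ¥259,400 × 21% = ¥54,474
  → ¥63,714

¥63,714 > ¥62,390, so the general income tax governs.

¥63,714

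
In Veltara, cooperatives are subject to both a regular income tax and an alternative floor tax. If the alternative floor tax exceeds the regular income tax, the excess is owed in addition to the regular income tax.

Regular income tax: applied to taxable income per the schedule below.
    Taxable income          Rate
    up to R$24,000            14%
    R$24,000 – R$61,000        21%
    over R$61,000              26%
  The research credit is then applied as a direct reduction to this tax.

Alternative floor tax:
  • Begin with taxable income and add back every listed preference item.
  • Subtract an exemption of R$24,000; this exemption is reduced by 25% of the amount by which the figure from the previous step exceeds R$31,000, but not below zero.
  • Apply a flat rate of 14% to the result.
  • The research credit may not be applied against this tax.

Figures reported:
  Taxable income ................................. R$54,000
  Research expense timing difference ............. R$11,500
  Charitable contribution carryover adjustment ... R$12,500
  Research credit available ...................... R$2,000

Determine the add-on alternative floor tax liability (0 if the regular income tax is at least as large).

R$1,545

Alternative floor tax:
  Adjusted income: R$54,000 + R$11,500 + R$12,500 = R$78,000
  Exemption: R$24,000 − 25% × (R$78,000 − R$31,000) = R$24,000 − R$11,750 = R$12,250
  Base: R$78,000 − R$12,250 = R$65,750
  R$65,750 × 14% = R$9,205

Regular income tax:
  R$24,000 × 14% = R$3,360
  R$30,000 × 21% = R$6,300
  → R$9,660
  Less research credit R$2,000 → R$7,660

Excess of alternative floor tax over regular income tax: R$9,205 − R$7,660 = R$1,545.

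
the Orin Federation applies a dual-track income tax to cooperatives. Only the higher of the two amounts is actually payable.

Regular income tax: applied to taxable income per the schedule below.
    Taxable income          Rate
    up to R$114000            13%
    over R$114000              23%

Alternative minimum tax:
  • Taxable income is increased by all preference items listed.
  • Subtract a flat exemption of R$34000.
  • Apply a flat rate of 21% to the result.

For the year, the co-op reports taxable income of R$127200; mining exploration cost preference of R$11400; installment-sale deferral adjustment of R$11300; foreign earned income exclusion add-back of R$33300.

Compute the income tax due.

R$31332

Regular income tax:
  R$114000 × 13% = R$14820
  R$13200 × 23% = R$3036
  → R$17856

Alternative minimum tax:
  Adjusted income: R$127200 + R$11400 + R$11300 + R$33300 = R$183200
  Less exemption R$34000 → base R$149200
  R$149200 × 21% = R$31332

R$31332 > R$17856, so the alternative minimum tax is the binding amount.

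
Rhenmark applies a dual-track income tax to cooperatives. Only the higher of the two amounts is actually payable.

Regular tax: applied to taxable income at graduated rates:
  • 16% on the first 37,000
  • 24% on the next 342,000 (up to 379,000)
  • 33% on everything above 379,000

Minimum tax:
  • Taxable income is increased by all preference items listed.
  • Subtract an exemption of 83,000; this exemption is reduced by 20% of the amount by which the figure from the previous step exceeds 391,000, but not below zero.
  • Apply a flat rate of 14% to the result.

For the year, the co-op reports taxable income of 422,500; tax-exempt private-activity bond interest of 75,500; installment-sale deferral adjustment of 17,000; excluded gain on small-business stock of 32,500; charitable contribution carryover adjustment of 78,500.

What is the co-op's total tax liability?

Regular tax:
  37,000 × 16% = 5,920
  342,000 × 24% = 82,080
  43,500 × 33% = 14,355
  → 102,355

Minimum tax:
  Adjusted income: 422,500 + 75,500 + 17,000 + 32,500 + 78,500 = 626,000
  Exemption: 83,000 − 20% × (626,000 − 391,000) = 83,000 − 47,000 = 36,000
  Base: 626,000 − 36,000 = 590,000
  590,000 × 14% = 82,600

102,355 > 82,600, so the regular tax governs.

102,355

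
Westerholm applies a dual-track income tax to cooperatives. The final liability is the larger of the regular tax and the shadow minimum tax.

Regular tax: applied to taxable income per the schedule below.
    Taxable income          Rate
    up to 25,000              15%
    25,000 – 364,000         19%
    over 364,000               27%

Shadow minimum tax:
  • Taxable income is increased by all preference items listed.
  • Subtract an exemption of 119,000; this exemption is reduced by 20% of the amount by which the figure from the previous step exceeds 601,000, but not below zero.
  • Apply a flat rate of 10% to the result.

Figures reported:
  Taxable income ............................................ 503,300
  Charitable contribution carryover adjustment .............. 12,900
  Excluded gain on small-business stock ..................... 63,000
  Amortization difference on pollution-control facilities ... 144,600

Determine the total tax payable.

Shadow minimum tax:
  Adjusted income: 503,300 + 12,900 + 63,000 + 144,600 = 723,800
  Exemption: 119,000 − 20% × (723,800 − 601,000) = 119,000 − 24,560 = 94,440
  Base: 723,800 − 94,440 = 629,360
  629,360 × 10% = 62,936

Regular tax:
  25,000 × 15% = 3,750
  339,000 × 19% = 64,410
  139,300 × 27% = 37,611
  → 105,771

105,771 > 62,936, so the regular tax governs.

105,771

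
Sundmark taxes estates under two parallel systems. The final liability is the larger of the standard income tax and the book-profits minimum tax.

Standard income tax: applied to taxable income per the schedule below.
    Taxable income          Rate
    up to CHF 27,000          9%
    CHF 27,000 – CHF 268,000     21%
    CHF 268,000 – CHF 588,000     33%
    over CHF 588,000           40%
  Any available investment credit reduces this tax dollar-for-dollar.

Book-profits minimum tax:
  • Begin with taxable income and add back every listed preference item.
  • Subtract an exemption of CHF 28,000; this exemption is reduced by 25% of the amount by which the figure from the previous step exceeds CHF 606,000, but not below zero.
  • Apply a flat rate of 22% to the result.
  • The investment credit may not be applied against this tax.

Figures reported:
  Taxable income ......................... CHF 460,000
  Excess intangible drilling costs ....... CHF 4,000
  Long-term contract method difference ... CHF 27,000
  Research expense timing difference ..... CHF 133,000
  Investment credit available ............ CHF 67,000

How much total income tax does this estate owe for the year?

Book-profits minimum tax:
  Adjusted income: CHF 460,000 + CHF 4,000 + CHF 27,000 + CHF 133,000 = CHF 624,000
  Exemption: CHF 28,000 − 25% × (CHF 624,000 − CHF 606,000) = CHF 28,000 − CHF 4,500 = CHF 23,500
  Base: CHF 624,000 − CHF 23,500 = CHF 600,500
  CHF 600,500 × 22% = CHF 132,110

Standard income tax:
  CHF 27,000 × 9% = CHF 2,430
  CHF 241,000 × 21% = CHF 50,610
  CHF 192,000 × 33% = CHF 63,360
  → CHF 116,400
  Less investment credit CHF 67,000 → CHF 49,400

CHF 132,110 > CHF 49,400, so the book-profits minimum tax is the binding amount.

CHF 132,110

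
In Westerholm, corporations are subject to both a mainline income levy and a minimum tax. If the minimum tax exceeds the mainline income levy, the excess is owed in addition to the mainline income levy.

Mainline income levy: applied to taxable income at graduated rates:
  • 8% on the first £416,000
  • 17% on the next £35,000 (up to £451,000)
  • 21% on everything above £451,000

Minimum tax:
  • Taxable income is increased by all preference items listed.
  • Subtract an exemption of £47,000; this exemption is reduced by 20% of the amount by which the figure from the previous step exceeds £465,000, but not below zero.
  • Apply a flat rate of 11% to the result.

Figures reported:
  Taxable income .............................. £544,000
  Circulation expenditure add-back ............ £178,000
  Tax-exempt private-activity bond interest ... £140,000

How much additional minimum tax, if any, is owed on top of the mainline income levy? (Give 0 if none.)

Mainline income levy:
  £416,000 × 8% = £33,280
  £35,000 × 17% = £5,950
  £93,000 × 21% = £19,530
  → £58,760

Minimum tax:
  Adjusted income: £544,000 + £178,000 + £140,000 = £862,000
  Exemption: 20% × (£862,000 − £465,000) = £79,400 ≥ £47,000, so the exemption is fully phased out
  Base: £862,000 − £0 = £862,000
  £862,000 × 11% = £94,820

Excess of minimum tax over mainline income levy: £94,820 − £58,760 = £36,060.

£36,060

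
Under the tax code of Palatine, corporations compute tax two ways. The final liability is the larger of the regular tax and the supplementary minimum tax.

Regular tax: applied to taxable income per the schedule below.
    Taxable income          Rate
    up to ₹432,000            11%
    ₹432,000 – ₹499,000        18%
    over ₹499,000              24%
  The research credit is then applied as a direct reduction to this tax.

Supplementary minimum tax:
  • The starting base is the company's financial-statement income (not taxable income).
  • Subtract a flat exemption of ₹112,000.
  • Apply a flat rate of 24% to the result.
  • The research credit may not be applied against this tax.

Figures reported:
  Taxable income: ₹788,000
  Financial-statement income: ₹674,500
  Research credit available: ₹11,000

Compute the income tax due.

Supplementary minimum tax:
  Base (financial-statement income): ₹674,500
  Less exemption ₹112,000 → base ₹562,500
  ₹562,500 × 24% = ₹135,000

Regular tax:
  ₹432,000 × 11% = ₹47,520
  ₹67,000 × 18% = ₹12,060
  ₹289,000 × 24% = ₹69,360
  → ₹128,940
  Less research credit ₹11,000 → ₹117,940

₹135,000 > ₹117,940, so the supplementary minimum tax is the binding amount.

₹135,000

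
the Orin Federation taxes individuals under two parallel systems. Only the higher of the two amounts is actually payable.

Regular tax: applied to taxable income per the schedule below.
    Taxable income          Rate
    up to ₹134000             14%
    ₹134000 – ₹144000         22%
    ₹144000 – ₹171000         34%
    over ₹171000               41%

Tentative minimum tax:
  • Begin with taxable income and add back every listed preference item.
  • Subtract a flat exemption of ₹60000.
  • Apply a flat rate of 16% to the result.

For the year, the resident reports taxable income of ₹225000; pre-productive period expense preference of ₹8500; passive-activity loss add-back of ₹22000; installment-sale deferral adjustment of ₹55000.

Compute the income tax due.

₹52280

Tentative minimum tax:
  Adjusted income: ₹225000 + ₹8500 + ₹22000 + ₹55000 = ₹310500
  Less exemption ₹60000 → base ₹250500
  ₹250500 × 16% = ₹40080

Regular tax:
  ₹134000 × 14% = ₹18760
  ₹10000 × 22% = ₹2200
  ₹27000 × 34% = ₹9180
  ₹54000 × 41% = ₹22140
  → ₹52280

₹52280 > ₹40080, so the regular tax governs.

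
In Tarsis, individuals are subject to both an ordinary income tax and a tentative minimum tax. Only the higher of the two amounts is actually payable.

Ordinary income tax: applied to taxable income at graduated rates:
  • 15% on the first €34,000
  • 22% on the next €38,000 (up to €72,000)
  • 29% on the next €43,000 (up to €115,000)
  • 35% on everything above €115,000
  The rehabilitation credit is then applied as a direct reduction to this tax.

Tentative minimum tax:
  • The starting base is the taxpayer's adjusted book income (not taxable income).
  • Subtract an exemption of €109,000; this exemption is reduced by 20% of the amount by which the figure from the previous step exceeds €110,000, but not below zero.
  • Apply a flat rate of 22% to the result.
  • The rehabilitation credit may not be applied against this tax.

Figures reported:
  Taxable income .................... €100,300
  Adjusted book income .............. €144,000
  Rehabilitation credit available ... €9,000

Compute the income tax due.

€12,667

Ordinary income tax:
  €34,000 × 15% = €5,100
  €38,000 × 22% = €8,360
  €28,300 × 29% = €8,207
  → €21,667
  Less rehabilitation credit €9,000 → €12,667

Tentative minimum tax:
  Base (adjusted book income): €144,000
  Exemption: €109,000 − 20% × (€144,000 − €110,000) = €109,000 − €6,800 = €102,200
  Base: €144,000 − €102,200 = €41,800
  €41,800 × 22% = €9,196

€12,667 > €9,196, so the ordinary income tax governs.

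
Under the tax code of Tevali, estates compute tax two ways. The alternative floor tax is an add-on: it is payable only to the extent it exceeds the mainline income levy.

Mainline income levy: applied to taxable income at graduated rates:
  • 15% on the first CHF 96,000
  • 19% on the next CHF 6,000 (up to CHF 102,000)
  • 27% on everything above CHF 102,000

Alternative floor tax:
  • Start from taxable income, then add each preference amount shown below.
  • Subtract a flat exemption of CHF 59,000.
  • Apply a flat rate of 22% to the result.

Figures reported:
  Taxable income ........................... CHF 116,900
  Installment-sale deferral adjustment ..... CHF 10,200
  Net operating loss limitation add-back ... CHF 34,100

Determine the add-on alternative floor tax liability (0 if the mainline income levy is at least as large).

CHF 2,921

Alternative floor tax:
  Adjusted income: CHF 116,900 + CHF 10,200 + CHF 34,100 = CHF 161,200
  Less exemption CHF 59,000 → base CHF 102,200
  CHF 102,200 × 22% = CHF 22,484

Mainline income levy:
  CHF 96,000 × 15% = CHF 14,400
  CHF 6,000 × 19% = CHF 1,140
  CHF 14,900 × 27% = CHF 4,023
  → CHF 19,563

Excess of alternative floor tax over mainline income levy: CHF 22,484 − CHF 19,563 = CHF 2,921.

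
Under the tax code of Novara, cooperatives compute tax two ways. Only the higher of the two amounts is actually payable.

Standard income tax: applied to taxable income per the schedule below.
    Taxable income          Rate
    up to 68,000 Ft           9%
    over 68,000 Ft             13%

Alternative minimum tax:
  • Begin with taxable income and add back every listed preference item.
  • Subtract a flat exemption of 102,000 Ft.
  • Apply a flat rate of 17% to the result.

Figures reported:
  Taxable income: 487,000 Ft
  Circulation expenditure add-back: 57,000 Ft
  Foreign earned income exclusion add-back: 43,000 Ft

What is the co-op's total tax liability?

Standard income tax:
  68,000 Ft × 9% = 6,120 Ft
  419,000 Ft × 13% = 54,470 Ft
  → 60,590 Ft

Alternative minimum tax:
  Adjusted income: 487,000 Ft + 57,000 Ft + 43,000 Ft = 587,000 Ft
  Less exemption 102,000 Ft → base 485,000 Ft
  485,000 Ft × 17% = 82,450 Ft

82,450 Ft > 60,590 Ft, so the alternative minimum tax is the binding amount.

82,450 Ft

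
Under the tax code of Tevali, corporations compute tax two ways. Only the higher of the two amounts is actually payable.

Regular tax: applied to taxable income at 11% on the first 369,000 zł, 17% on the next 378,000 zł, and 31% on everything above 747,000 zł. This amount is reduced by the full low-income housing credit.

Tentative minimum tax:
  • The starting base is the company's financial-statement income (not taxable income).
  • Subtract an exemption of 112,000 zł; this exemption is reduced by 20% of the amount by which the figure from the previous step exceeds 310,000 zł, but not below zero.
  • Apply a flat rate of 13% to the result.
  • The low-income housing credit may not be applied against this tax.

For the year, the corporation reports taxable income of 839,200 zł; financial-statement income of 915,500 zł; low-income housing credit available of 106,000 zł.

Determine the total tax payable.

Tentative minimum tax:
  Base (financial-statement income): 915,500 zł
  Exemption: 20% × (915,500 zł − 310,000 zł) = 121,100 zł ≥ 112,000 zł, so the exemption is fully phased out
  Base: 915,500 zł − 0 zł = 915,500 zł
  915,500 zł × 13% = 119,015 zł

Regular tax:
  369,000 zł × 11% = 40,590 zł
  378,000 zł × 17% = 64,260 zł
  92,200 zł × 31% = 28,582 zł
  → 133,432 zł
  Less low-income housing credit 106,000 zł → 27,432 zł

119,015 zł > 27,432 zł, so the tentative minimum tax is the binding amount.

119,015 zł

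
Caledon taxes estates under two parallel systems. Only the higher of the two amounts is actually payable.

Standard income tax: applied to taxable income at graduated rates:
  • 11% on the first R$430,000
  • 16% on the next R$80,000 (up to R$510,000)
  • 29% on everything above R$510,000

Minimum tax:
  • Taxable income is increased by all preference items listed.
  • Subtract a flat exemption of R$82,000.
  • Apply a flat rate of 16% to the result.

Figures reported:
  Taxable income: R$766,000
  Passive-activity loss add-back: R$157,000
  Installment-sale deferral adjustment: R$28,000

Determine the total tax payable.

R$139,040

Standard income tax:
  R$430,000 × 11% = R$47,300
  R$80,000 × 16% = R$12,800
  R$256,000 × 29% = R$74,240
  → R$134,340

Minimum tax:
  Adjusted income: R$766,000 + R$157,000 + R$28,000 = R$951,000
  Less exemption R$82,000 → base R$869,000
  R$869,000 × 16% = R$139,040

R$139,040 > R$134,340, so the minimum tax is the binding amount.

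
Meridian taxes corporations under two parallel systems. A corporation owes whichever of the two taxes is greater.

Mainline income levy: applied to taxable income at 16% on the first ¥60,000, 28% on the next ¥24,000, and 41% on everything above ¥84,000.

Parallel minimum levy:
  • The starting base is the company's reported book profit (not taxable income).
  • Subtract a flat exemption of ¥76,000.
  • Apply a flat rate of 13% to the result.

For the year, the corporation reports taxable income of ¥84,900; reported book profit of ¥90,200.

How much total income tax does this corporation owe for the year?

¥16,689

Mainline income levy:
  ¥60,000 × 16% = ¥9,600
  ¥24,000 × 28% = ¥6,720
  ¥900 × 41% = ¥369
  → ¥16,689

Parallel minimum levy:
  Base (reported book profit): ¥90,200
  Less exemption ¥76,000 → base ¥14,200
  ¥14,200 × 13% = ¥1,846

¥16,689 > ¥1,846, so the mainline income levy governs.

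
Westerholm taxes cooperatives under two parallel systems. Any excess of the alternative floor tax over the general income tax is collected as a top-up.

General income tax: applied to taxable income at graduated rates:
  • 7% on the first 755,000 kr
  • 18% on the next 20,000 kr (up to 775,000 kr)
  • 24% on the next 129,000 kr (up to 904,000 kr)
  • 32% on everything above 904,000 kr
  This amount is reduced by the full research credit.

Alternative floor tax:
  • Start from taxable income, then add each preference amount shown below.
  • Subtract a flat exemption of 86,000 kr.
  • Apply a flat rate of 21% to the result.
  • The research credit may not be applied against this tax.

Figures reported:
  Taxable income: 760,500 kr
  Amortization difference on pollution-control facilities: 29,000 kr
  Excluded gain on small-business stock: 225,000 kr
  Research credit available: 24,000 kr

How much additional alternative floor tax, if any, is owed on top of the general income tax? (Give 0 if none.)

General income tax:
  755,000 kr × 7% = 52,850 kr
  5,500 kr × 18% = 990 kr
  → 53,840 kr
  Less research credit 24,000 kr → 29,840 kr

Alternative floor tax:
  Adjusted income: 760,500 kr + 29,000 kr + 225,000 kr = 1,014,500 kr
  Less exemption 86,000 kr → base 928,500 kr
  928,500 kr × 21% = 194,985 kr

Excess of alternative floor tax over general income tax: 194,985 kr − 29,840 kr = 165,145 kr.

165,145 kr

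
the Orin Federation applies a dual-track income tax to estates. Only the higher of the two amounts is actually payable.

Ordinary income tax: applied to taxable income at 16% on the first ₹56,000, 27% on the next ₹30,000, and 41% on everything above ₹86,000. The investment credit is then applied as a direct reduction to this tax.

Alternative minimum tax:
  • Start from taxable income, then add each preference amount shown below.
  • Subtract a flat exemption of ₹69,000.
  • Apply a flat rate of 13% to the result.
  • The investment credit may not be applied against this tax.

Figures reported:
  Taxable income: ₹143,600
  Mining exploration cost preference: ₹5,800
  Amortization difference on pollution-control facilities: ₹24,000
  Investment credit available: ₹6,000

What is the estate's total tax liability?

₹34,676

Alternative minimum tax:
  Adjusted income: ₹143,600 + ₹5,800 + ₹24,000 = ₹173,400
  Less exemption ₹69,000 → base ₹104,400
  ₹104,400 × 13% = ₹13,572

Ordinary income tax:
  ₹56,000 × 16% = ₹8,960
  ₹30,000 × 27% = ₹8,100
  ₹57,600 × 41% = ₹23,616
  → ₹40,676
  Less investment credit ₹6,000 → ₹34,676

₹34,676 > ₹13,572, so the ordinary income tax governs.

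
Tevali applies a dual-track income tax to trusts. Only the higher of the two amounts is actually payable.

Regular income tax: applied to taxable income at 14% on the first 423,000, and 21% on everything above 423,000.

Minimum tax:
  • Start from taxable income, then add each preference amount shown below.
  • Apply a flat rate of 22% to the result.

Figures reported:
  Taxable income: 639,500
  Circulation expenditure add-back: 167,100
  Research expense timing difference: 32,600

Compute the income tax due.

184,624

Minimum tax:
  Adjusted income: 639,500 + 167,100 + 32,600 = 839,200
  839,200 × 22% = 184,624

Regular income tax:
  423,000 × 14% = 59,220
  216,500 × 21% = 45,465
  → 104,685

184,624 > 104,685, so the minimum tax is the binding amount.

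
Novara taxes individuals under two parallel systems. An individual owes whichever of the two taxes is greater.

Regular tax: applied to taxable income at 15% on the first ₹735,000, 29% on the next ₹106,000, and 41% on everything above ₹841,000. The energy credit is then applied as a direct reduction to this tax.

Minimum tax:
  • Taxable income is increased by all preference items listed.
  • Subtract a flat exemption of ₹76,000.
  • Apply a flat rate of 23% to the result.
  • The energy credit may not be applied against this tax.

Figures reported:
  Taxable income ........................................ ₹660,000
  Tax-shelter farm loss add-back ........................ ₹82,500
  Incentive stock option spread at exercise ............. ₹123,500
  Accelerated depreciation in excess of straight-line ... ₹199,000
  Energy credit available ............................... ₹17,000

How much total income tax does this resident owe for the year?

₹227,470

Minimum tax:
  Adjusted income: ₹660,000 + ₹82,500 + ₹123,500 + ₹199,000 = ₹1,065,000
  Less exemption ₹76,000 → base ₹989,000
  ₹989,000 × 23% = ₹227,470

Regular tax:
  ₹660,000 × 15% = ₹99,000
  Less energy credit ₹17,000 → ₹82,000

₹227,470 > ₹82,000, so the minimum tax is the binding amount.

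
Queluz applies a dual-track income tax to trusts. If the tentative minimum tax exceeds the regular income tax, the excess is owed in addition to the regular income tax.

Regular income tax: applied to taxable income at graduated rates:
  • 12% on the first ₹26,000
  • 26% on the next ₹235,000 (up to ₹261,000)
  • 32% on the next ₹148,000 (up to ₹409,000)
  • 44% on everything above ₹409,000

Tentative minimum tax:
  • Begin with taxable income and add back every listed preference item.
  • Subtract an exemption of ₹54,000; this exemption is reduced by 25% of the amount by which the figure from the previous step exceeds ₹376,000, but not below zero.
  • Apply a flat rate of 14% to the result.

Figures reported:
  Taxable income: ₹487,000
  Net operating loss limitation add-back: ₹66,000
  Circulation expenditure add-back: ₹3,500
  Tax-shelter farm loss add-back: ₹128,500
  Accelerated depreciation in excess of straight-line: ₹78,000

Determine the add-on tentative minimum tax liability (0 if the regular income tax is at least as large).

₹0

Tentative minimum tax:
  Adjusted income: ₹487,000 + ₹66,000 + ₹3,500 + ₹128,500 + ₹78,000 = ₹763,000
  Exemption: 25% × (₹763,000 − ₹376,000) = ₹96,750 ≥ ₹54,000, so the exemption is fully phased out
  Base: ₹763,000 − ₹0 = ₹763,000
  ₹763,000 × 14% = ₹106,820

Regular income tax:
  ₹26,000 × 12% = ₹3,120
  ₹235,000 × 26% = ₹61,100
  ₹148,000 × 32% = ₹47,360
  ₹78,000 × 44% = ₹34,320
  → ₹145,900

₹106,820 ≤ ₹145,900, so no add-on is due.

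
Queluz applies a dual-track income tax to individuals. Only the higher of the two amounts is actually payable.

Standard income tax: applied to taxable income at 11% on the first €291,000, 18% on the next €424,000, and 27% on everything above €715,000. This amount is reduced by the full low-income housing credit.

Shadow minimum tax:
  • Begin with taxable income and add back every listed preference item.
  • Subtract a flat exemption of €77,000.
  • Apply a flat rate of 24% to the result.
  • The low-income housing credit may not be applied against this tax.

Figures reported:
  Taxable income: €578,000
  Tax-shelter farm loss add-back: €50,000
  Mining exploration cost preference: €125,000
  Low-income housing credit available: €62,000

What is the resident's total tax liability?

Standard income tax:
  €291,000 × 11% = €32,010
  €287,000 × 18% = €51,660
  → €83,670
  Less low-income housing credit €62,000 → €21,670

Shadow minimum tax:
  Adjusted income: €578,000 + €50,000 + €125,000 = €753,000
  Less exemption €77,000 → base €676,000
  €676,000 × 24% = €162,240

€162,240 > €21,670, so the shadow minimum tax is the binding amount.

€162,240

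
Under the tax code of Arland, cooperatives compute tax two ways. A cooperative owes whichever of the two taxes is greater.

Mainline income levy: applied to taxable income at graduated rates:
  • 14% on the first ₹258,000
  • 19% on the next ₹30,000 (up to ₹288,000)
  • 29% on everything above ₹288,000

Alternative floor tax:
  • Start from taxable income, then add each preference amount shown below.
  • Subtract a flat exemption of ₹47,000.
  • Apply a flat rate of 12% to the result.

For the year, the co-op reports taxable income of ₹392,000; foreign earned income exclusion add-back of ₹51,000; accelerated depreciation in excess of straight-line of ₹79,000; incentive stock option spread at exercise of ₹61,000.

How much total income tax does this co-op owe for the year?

Alternative floor tax:
  Adjusted income: ₹392,000 + ₹51,000 + ₹79,000 + ₹61,000 = ₹583,000
  Less exemption ₹47,000 → base ₹536,000
  ₹536,000 × 12% = ₹64,320

Mainline income levy:
  ₹258,000 × 14% = ₹36,120
  ₹30,000 × 19% = ₹5,700
  ₹104,000 × 29% = ₹30,160
  → ₹71,980

₹71,980 > ₹64,320, so the mainline income levy governs.

₹71,980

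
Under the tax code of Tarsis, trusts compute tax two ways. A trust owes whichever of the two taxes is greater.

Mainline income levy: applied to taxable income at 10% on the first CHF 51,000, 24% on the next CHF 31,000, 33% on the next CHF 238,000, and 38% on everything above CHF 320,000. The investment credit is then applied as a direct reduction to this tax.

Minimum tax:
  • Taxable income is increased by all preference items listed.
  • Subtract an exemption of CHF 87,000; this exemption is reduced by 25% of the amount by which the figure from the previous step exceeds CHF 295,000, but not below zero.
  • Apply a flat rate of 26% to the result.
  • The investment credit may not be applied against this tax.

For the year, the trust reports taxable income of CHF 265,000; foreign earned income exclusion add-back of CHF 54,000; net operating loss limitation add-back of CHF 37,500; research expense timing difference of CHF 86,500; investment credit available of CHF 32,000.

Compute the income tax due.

Minimum tax:
  Adjusted income: CHF 265,000 + CHF 54,000 + CHF 37,500 + CHF 86,500 = CHF 443,000
  Exemption: CHF 87,000 − 25% × (CHF 443,000 − CHF 295,000) = CHF 87,000 − CHF 37,000 = CHF 50,000
  Base: CHF 443,000 − CHF 50,000 = CHF 393,000
  CHF 393,000 × 26% = CHF 102,180

Mainline income levy:
  CHF 51,000 × 10% = CHF 5,100
  CHF 31,000 × 24% = CHF 7,440
  CHF 183,000 × 33% = CHF 60,390
  → CHF 72,930
  Less investment credit CHF 32,000 → CHF 40,930

CHF 102,180 > CHF 40,930, so the minimum tax is the binding amount.

CHF 102,180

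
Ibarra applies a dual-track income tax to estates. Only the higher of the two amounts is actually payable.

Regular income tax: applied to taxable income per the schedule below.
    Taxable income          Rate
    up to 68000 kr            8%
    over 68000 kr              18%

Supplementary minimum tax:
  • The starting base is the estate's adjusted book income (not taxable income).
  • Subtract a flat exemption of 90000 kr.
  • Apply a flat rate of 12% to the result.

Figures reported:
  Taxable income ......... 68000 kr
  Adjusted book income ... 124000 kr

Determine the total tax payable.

Regular income tax:
  68000 kr × 8% = 5440 kr

Supplementary minimum tax:
  Base (adjusted book income): 124000 kr
  Less exemption 90000 kr → base 34000 kr
  34000 kr × 12% = 4080 kr

5440 kr > 4080 kr, so the regular income tax governs.

5440 kr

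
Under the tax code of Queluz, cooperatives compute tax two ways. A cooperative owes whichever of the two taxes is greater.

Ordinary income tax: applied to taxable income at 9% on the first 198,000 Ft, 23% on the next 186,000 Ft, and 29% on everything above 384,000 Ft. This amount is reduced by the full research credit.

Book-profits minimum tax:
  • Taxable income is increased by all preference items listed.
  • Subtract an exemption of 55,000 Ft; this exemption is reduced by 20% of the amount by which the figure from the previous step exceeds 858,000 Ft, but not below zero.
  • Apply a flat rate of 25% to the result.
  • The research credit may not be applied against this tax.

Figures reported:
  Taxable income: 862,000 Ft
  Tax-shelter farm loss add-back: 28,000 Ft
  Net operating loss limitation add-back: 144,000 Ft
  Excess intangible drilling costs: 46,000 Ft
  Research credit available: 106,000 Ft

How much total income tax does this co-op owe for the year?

Ordinary income tax:
  198,000 Ft × 9% = 17,820 Ft
  186,000 Ft × 23% = 42,780 Ft
  478,000 Ft × 29% = 138,620 Ft
  → 199,220 Ft
  Less research credit 106,000 Ft → 93,220 Ft

Book-profits minimum tax:
  Adjusted income: 862,000 Ft + 28,000 Ft + 144,000 Ft + 46,000 Ft = 1,080,000 Ft
  Exemption: 55,000 Ft − 20% × (1,080,000 Ft − 858,000 Ft) = 55,000 Ft − 44,400 Ft = 10,600 Ft
  Base: 1,080,000 Ft − 10,600 Ft = 1,069,400 Ft
  1,069,400 Ft × 25% = 267,350 Ft

267,350 Ft > 93,220 Ft, so the book-profits minimum tax is the binding amount.

267,350 Ft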